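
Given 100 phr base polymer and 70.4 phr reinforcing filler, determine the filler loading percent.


Filler % = filler / (rubber + filler) * 100
= 70.4 / (100 + 70.4) * 100
= 70.4 / 170.4 * 100
= 41.31%

41.31%


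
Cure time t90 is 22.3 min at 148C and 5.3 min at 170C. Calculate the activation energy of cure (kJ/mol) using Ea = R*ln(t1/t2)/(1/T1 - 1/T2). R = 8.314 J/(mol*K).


T1 = 421.15 K, T2 = 443.15 K
1/T1 - 1/T2 = 1.1788e-04
ln(t1/t2) = ln(22.3/5.3) = 1.4369
Ea = 8.314 * 1.4369 / 1.1788e-04 = 101343.3730 J/mol
Ea = 101.34 kJ/mol

101.34 kJ/mol


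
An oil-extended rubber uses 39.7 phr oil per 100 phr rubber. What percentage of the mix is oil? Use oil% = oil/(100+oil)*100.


Oil % = oil / (100 + oil) * 100
= 39.7 / (100 + 39.7) * 100
= 39.7 / 139.7 * 100
= 28.42%

28.42%


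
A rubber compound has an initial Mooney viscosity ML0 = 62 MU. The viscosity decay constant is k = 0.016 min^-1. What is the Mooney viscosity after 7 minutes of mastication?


ML = ML0 * exp(-k * t)
ML = 62 * exp(-0.016 * 7)
ML = 62 * 0.8940
ML = 55.43 MU

55.43 MU


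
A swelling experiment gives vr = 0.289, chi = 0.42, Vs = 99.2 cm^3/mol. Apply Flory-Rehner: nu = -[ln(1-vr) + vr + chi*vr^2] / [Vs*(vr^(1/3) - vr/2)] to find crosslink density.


ln(1 - vr) = ln(1 - 0.289) = -0.3411
Numerator = -((-0.3411) + 0.289 + 0.42 * 0.289^2) = 0.0170
Denominator = 99.2 * (0.289^(1/3) - 0.289/2) = 51.2516
nu = 0.0170 / 51.2516 = 3.3178e-04 mol/cm^3

3.3178e-04 mol/cm^3


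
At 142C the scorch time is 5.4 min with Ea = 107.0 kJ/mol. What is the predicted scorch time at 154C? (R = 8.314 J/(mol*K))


Convert temperatures: T1 = 142 + 273.15 = 415.15 K, T2 = 154 + 273.15 = 427.15 K
ts2_new = 5.4 * exp(107000 / 8.314 * (1/427.15 - 1/415.15))
1/T2 - 1/T1 = -6.7670e-05
ts2_new = 2.26 min

2.26 min


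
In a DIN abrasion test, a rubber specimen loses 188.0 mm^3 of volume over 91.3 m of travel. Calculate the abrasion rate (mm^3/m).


Rate = volume_loss / distance
= 188.0 / 91.3
= 2.059 mm^3/m

2.059 mm^3/m


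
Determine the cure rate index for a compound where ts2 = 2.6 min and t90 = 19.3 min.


CRI = 100 / (t90 - ts2)
= 100 / (19.3 - 2.6)
= 100 / 16.7
= 5.99 min^-1

5.99 min^-1


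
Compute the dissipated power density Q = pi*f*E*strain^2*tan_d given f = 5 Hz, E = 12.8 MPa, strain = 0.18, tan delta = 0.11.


Q = pi * f * E * strain^2 * tan_d
= pi * 5 * 12.8 * 0.18^2 * 0.11
= pi * 5 * 12.8 * 0.0324 * 0.11
= 0.7166

Q = 0.7166


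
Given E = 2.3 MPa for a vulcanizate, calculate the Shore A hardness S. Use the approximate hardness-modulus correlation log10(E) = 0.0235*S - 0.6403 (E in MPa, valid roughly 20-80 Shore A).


log10(E) = 0.0235*S - 0.6403  =>  S = (log10(E) + 0.6403) / 0.0235
log10(2.3) = 0.361728
S = (0.361728 + 0.6403) / 0.0235 = 1.002028 / 0.0235
S = 42.6

Shore A = 42.6


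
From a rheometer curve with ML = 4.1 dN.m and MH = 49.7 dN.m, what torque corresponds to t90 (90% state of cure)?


M90 = ML + 0.9 * (MH - ML)
M90 = 4.1 + 0.9 * (49.7 - 4.1)
M90 = 4.1 + 0.9 * 45.6
M90 = 45.14 dN.m

45.14 dN.m


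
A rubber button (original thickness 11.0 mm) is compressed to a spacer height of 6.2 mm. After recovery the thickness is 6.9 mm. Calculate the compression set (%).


CS = (t0 - recovered) / (t0 - ts) * 100
= (11.0 - 6.9) / (11.0 - 6.2) * 100
= 4.1 / 4.8 * 100
= 85.4%

85.4%


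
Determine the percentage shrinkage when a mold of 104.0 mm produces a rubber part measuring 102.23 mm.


Shrinkage = (mold - part) / mold * 100
= (104.0 - 102.23) / 104.0 * 100
= 1.77 / 104.0 * 100
= 1.7%

1.7%


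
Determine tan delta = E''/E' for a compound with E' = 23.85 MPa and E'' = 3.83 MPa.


tan delta = E'' / E'
= 3.83 / 23.85
= 0.1606

tan delta = 0.1606


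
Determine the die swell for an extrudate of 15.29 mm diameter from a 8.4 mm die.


Die swell ratio = D_extrudate / D_die
= 15.29 / 8.4
= 1.82

Die swell = 1.82


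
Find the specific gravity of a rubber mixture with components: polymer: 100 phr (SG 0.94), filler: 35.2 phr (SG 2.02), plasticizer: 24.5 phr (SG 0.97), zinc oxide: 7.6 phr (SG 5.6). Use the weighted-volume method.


Sum of weights = 167.3
Volume contributions:
  polymer: 100/0.94 = 106.3830
  filler: 35.2/2.02 = 17.4257
  plasticizer: 24.5/0.97 = 25.2577
  zinc oxide: 7.6/5.6 = 1.3571
Sum of volumes = 150.4236
SG = 167.3 / 150.4236 = 1.112

SG = 1.112


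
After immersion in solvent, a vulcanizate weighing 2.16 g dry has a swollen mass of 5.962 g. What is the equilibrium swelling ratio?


Q = W_swollen / W_dry
Q = 5.962 / 2.16
Q = 2.76

Q = 2.76


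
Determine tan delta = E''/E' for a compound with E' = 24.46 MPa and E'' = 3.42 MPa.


tan delta = E'' / E'
= 3.42 / 24.46
= 0.1398

tan delta = 0.1398


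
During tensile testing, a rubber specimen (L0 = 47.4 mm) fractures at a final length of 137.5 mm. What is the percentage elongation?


Elongation = (Lf - L0) / L0 * 100
= (137.5 - 47.4) / 47.4 * 100
= 90.1 / 47.4 * 100
= 190.1%

190.1%


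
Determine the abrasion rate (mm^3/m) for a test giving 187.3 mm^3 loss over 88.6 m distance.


Rate = volume_loss / distance
= 187.3 / 88.6
= 2.114 mm^3/m

2.114 mm^3/m


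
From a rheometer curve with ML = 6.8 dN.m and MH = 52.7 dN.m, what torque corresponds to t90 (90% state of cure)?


M90 = ML + 0.9 * (MH - ML)
M90 = 6.8 + 0.9 * (52.7 - 6.8)
M90 = 6.8 + 0.9 * 45.9
M90 = 48.11 dN.m

48.11 dN.m


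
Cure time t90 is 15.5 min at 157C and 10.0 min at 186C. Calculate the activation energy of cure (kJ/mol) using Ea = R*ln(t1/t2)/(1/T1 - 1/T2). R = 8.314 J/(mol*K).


T1 = 430.15 K, T2 = 459.15 K
1/T1 - 1/T2 = 1.4683e-04
ln(t1/t2) = ln(15.5/10.0) = 0.4383
Ea = 8.314 * 0.4383 / 1.4683e-04 = 24814.9468 J/mol
Ea = 24.81 kJ/mol

24.81 kJ/mol


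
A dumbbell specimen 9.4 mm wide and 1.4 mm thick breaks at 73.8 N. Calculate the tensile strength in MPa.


Area = width * thickness = 9.4 * 1.4 = 13.16 mm^2
TS = force / area = 73.8 / 13.16 = 5.61 MPa

5.61 MPa


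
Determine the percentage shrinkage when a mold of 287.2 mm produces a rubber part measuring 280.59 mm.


Shrinkage = (mold - part) / mold * 100
= (287.2 - 280.59) / 287.2 * 100
= 6.61 / 287.2 * 100
= 2.3%

2.3%


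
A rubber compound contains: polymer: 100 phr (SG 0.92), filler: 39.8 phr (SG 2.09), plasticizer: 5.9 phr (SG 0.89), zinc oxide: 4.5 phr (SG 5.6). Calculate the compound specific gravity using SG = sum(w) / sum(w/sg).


Sum of weights = 150.2
Volume contributions:
  polymer: 100/0.92 = 108.6957
  filler: 39.8/2.09 = 19.0431
  plasticizer: 5.9/0.89 = 6.6292
  zinc oxide: 4.5/5.6 = 0.8036
Sum of volumes = 135.1715
SG = 150.2 / 135.1715 = 1.111

SG = 1.111


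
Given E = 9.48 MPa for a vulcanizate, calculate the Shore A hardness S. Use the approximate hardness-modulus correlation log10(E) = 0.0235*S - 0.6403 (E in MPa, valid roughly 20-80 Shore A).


log10(E) = 0.0235*S - 0.6403  =>  S = (log10(E) + 0.6403) / 0.0235
log10(9.48) = 0.976808
S = (0.976808 + 0.6403) / 0.0235 = 1.617108 / 0.0235
S = 68.8

Shore A = 68.8


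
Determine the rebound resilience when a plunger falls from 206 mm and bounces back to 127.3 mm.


Resilience = h_rebound / h_drop * 100
= 127.3 / 206 * 100
= 61.8%

61.8%


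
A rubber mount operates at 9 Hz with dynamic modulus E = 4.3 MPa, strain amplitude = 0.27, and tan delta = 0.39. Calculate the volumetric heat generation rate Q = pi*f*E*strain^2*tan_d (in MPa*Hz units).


Q = pi * f * E * strain^2 * tan_d
= pi * 9 * 4.3 * 0.27^2 * 0.39
= pi * 9 * 4.3 * 0.0729 * 0.39
= 3.4566

Q = 3.4566


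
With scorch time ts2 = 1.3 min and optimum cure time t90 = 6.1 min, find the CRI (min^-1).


CRI = 100 / (t90 - ts2)
= 100 / (6.1 - 1.3)
= 100 / 4.8
= 20.83 min^-1

20.83 min^-1


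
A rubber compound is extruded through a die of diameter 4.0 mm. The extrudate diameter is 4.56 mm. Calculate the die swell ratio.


Die swell ratio = D_extrudate / D_die
= 4.56 / 4.0
= 1.14

Die swell = 1.14


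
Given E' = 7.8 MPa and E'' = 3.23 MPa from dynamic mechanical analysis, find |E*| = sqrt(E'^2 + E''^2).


|E*| = sqrt(E'^2 + E''^2)
= sqrt(7.8^2 + 3.23^2)
= sqrt(60.8400 + 10.4329)
= 8.442 MPa

8.442 MPa


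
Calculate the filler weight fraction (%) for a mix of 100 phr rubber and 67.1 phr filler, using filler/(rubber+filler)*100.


Filler % = filler / (rubber + filler) * 100
= 67.1 / (100 + 67.1) * 100
= 67.1 / 167.1 * 100
= 40.16%

40.16%


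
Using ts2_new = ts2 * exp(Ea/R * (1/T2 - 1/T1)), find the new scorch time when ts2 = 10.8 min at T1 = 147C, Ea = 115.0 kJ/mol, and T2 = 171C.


Convert temperatures: T1 = 147 + 273.15 = 420.15 K, T2 = 171 + 273.15 = 444.15 K
ts2_new = 10.8 * exp(115000 / 8.314 * (1/444.15 - 1/420.15))
1/T2 - 1/T1 = -1.2861e-04
ts2_new = 1.82 min

1.82 min


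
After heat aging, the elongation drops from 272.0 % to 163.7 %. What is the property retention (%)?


Retention = aged / original * 100
= 163.7 / 272.0 * 100
= 60.2%

60.2%


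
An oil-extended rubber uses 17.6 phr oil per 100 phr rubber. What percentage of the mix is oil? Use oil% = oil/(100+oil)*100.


Oil % = oil / (100 + oil) * 100
= 17.6 / (100 + 17.6) * 100
= 17.6 / 117.6 * 100
= 14.97%

14.97%


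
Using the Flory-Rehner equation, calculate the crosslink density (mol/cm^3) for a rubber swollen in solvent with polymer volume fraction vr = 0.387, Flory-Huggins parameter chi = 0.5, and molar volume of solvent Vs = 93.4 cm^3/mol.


ln(1 - vr) = ln(1 - 0.387) = -0.4894
Numerator = -((-0.4894) + 0.387 + 0.5 * 0.387^2) = 0.0275
Denominator = 93.4 * (0.387^(1/3) - 0.387/2) = 49.9911
nu = 0.0275 / 49.9911 = 5.5022e-04 mol/cm^3

5.5022e-04 mol/cm^3


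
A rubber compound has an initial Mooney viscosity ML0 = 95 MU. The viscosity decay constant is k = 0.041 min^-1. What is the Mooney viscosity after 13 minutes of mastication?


ML = ML0 * exp(-k * t)
ML = 95 * exp(-0.041 * 13)
ML = 95 * 0.5868
ML = 55.75 MU

55.75 MU


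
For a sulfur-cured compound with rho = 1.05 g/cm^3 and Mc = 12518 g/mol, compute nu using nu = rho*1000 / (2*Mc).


nu = rho * 1000 / (2 * Mc)
nu = 1.05 * 1000 / (2 * 12518)
nu = 1050.0 / 25036
nu = 0.0419 mol/L

0.0419 mol/L


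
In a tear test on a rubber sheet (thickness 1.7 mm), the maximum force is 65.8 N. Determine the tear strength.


Tear strength = force / thickness
= 65.8 / 1.7
= 38.71 N/mm

38.71 N/mm


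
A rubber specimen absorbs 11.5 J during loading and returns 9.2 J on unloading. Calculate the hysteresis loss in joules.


Hysteresis loss = loading - unloading
= 11.5 - 9.2
= 2.3 J

2.3 J


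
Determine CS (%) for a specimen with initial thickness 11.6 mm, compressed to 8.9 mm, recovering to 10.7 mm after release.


CS = (t0 - recovered) / (t0 - ts) * 100
= (11.6 - 10.7) / (11.6 - 8.9) * 100
= 0.9 / 2.7 * 100
= 33.3%

33.3%


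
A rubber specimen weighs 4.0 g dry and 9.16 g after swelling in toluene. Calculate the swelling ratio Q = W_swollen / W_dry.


Q = W_swollen / W_dry
Q = 9.16 / 4.0
Q = 2.29

Q = 2.29


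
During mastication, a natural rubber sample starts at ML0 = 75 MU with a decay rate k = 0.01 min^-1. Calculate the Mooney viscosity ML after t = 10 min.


ML = ML0 * exp(-k * t)
ML = 75 * exp(-0.01 * 10)
ML = 75 * 0.9048
ML = 67.86 MU

67.86 MU


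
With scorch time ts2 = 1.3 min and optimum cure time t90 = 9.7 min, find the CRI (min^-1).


CRI = 100 / (t90 - ts2)
= 100 / (9.7 - 1.3)
= 100 / 8.4
= 11.9 min^-1

11.9 min^-1


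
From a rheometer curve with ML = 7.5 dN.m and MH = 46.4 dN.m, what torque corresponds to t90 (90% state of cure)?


M90 = ML + 0.9 * (MH - ML)
M90 = 7.5 + 0.9 * (46.4 - 7.5)
M90 = 7.5 + 0.9 * 38.9
M90 = 42.51 dN.m

42.51 dN.m


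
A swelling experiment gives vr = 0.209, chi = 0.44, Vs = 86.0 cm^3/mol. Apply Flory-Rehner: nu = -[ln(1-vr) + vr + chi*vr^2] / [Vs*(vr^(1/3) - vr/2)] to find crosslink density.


ln(1 - vr) = ln(1 - 0.209) = -0.2345
Numerator = -((-0.2345) + 0.209 + 0.44 * 0.209^2) = 0.0062
Denominator = 86.0 * (0.209^(1/3) - 0.209/2) = 42.0495
nu = 0.0062 / 42.0495 = 1.4834e-04 mol/cm^3

1.4834e-04 mol/cm^3


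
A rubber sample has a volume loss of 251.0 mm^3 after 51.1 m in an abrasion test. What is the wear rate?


Rate = volume_loss / distance
= 251.0 / 51.1
= 4.912 mm^3/m

4.912 mm^3/m


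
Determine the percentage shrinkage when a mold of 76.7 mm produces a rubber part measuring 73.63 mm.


Shrinkage = (mold - part) / mold * 100
= (76.7 - 73.63) / 76.7 * 100
= 3.07 / 76.7 * 100
= 4.0%

4.0%


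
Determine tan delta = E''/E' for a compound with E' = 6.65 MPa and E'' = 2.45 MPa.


tan delta = E'' / E'
= 2.45 / 6.65
= 0.3684

tan delta = 0.3684


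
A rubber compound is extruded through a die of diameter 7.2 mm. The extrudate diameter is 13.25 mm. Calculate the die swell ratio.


Die swell ratio = D_extrudate / D_die
= 13.25 / 7.2
= 1.84

Die swell = 1.84


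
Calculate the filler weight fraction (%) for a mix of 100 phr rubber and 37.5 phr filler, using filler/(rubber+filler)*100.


Filler % = filler / (rubber + filler) * 100
= 37.5 / (100 + 37.5) * 100
= 37.5 / 137.5 * 100
= 27.27%

27.27%


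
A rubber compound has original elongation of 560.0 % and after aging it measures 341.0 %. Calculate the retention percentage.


Retention = aged / original * 100
= 341.0 / 560.0 * 100
= 60.9%

60.9%


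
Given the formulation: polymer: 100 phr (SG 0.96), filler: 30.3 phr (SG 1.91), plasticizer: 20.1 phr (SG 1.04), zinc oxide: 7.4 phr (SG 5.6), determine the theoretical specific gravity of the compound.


Sum of weights = 157.8
Volume contributions:
  polymer: 100/0.96 = 104.1667
  filler: 30.3/1.91 = 15.8639
  plasticizer: 20.1/1.04 = 19.3269
  zinc oxide: 7.4/5.6 = 1.3214
Sum of volumes = 140.6789
SG = 157.8 / 140.6789 = 1.122

SG = 1.122


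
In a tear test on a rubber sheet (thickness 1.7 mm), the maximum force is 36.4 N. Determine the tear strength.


Tear strength = force / thickness
= 36.4 / 1.7
= 21.41 N/mm

21.41 N/mm


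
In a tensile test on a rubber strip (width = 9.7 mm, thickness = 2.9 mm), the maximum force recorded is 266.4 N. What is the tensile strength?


Area = width * thickness = 9.7 * 2.9 = 28.13 mm^2
TS = force / area = 266.4 / 28.13 = 9.47 MPa

9.47 MPa


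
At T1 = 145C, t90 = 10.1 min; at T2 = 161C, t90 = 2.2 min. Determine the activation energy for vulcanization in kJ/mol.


T1 = 418.15 K, T2 = 434.15 K
1/T1 - 1/T2 = 8.8135e-05
ln(t1/t2) = ln(10.1/2.2) = 1.5241
Ea = 8.314 * 1.5241 / 8.8135e-05 = 143770.2925 J/mol
Ea = 143.77 kJ/mol

143.77 kJ/mol


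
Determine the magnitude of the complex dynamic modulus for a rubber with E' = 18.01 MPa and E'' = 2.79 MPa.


|E*| = sqrt(E'^2 + E''^2)
= sqrt(18.01^2 + 2.79^2)
= sqrt(324.3601 + 7.7841)
= 18.225 MPa

18.225 MPa


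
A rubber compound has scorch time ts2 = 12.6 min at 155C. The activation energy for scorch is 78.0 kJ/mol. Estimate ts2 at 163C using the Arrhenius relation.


Convert temperatures: T1 = 155 + 273.15 = 428.15 K, T2 = 163 + 273.15 = 436.15 K
ts2_new = 12.6 * exp(78000 / 8.314 * (1/436.15 - 1/428.15))
1/T2 - 1/T1 = -4.2841e-05
ts2_new = 8.43 min

8.43 min


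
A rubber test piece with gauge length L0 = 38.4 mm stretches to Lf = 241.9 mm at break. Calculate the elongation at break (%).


Elongation = (Lf - L0) / L0 * 100
= (241.9 - 38.4) / 38.4 * 100
= 203.5 / 38.4 * 100
= 529.9%

529.9%


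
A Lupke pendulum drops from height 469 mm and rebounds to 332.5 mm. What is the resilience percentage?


Resilience = h_rebound / h_drop * 100
= 332.5 / 469 * 100
= 70.9%

70.9%


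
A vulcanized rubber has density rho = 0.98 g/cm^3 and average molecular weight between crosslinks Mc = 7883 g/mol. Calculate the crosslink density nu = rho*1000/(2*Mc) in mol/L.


nu = rho * 1000 / (2 * Mc)
nu = 0.98 * 1000 / (2 * 7883)
nu = 980.0 / 15766
nu = 0.0622 mol/L

0.0622 mol/L


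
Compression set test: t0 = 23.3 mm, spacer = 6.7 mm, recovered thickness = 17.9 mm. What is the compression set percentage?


CS = (t0 - recovered) / (t0 - ts) * 100
= (23.3 - 17.9) / (23.3 - 6.7) * 100
= 5.4 / 16.6 * 100
= 32.5%

32.5%


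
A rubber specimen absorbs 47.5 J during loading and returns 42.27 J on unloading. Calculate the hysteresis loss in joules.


Hysteresis loss = loading - unloading
= 47.5 - 42.27
= 5.23 J

5.23 J


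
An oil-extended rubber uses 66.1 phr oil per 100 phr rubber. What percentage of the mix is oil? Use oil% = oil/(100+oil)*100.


Oil % = oil / (100 + oil) * 100
= 66.1 / (100 + 66.1) * 100
= 66.1 / 166.1 * 100
= 39.8%

39.8%


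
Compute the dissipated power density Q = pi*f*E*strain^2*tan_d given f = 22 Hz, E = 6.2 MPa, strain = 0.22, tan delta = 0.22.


Q = pi * f * E * strain^2 * tan_d
= pi * 22 * 6.2 * 0.22^2 * 0.22
= pi * 22 * 6.2 * 0.0484 * 0.22
= 4.5628

Q = 4.5628


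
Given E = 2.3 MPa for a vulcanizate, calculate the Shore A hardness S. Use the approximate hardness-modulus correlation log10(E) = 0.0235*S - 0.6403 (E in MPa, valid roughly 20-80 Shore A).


log10(E) = 0.0235*S - 0.6403  =>  S = (log10(E) + 0.6403) / 0.0235
log10(2.3) = 0.361728
S = (0.361728 + 0.6403) / 0.0235 = 1.002028 / 0.0235
S = 42.6

Shore A = 42.6


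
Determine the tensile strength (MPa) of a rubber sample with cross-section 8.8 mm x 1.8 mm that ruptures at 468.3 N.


Area = width * thickness = 8.8 * 1.8 = 15.84 mm^2
TS = force / area = 468.3 / 15.84 = 29.56 MPa

29.56 MPa


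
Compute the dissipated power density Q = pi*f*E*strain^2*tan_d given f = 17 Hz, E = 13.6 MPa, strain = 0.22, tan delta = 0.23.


Q = pi * f * E * strain^2 * tan_d
= pi * 17 * 13.6 * 0.22^2 * 0.23
= pi * 17 * 13.6 * 0.0484 * 0.23
= 8.0856

Q = 8.0856


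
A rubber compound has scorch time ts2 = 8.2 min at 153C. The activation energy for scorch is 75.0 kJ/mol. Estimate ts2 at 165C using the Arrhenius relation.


Convert temperatures: T1 = 153 + 273.15 = 426.15 K, T2 = 165 + 273.15 = 438.15 K
ts2_new = 8.2 * exp(75000 / 8.314 * (1/438.15 - 1/426.15))
1/T2 - 1/T1 = -6.4268e-05
ts2_new = 4.59 min

4.59 min


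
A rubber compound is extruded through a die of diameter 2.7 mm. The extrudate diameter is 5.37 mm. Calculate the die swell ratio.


Die swell ratio = D_extrudate / D_die
= 5.37 / 2.7
= 1.989

Die swell = 1.989


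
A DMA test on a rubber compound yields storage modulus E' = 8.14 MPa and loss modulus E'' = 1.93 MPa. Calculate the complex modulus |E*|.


|E*| = sqrt(E'^2 + E''^2)
= sqrt(8.14^2 + 1.93^2)
= sqrt(66.2596 + 3.7249)
= 8.366 MPa

8.366 MPa


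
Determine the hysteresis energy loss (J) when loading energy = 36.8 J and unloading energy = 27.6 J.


Hysteresis loss = loading - unloading
= 36.8 - 27.6
= 9.2 J

9.2 J


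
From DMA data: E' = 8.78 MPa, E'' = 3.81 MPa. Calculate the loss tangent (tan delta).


tan delta = E'' / E'
= 3.81 / 8.78
= 0.4339

tan delta = 0.4339


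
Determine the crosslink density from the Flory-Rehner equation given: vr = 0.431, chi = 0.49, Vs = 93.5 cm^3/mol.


ln(1 - vr) = ln(1 - 0.431) = -0.5639
Numerator = -((-0.5639) + 0.431 + 0.49 * 0.431^2) = 0.0419
Denominator = 93.5 * (0.431^(1/3) - 0.431/2) = 50.4777
nu = 0.0419 / 50.4777 = 8.2912e-04 mol/cm^3

8.2912e-04 mol/cm^3


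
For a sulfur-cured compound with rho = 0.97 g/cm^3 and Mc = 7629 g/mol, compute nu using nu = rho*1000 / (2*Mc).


nu = rho * 1000 / (2 * Mc)
nu = 0.97 * 1000 / (2 * 7629)
nu = 970.0 / 15258
nu = 0.0636 mol/L

0.0636 mol/L


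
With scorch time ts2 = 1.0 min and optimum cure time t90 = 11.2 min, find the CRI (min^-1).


CRI = 100 / (t90 - ts2)
= 100 / (11.2 - 1.0)
= 100 / 10.2
= 9.8 min^-1

9.8 min^-1


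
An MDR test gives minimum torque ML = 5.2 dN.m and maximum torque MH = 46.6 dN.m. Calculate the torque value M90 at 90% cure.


M90 = ML + 0.9 * (MH - ML)
M90 = 5.2 + 0.9 * (46.6 - 5.2)
M90 = 5.2 + 0.9 * 41.4
M90 = 42.46 dN.m

42.46 dN.m


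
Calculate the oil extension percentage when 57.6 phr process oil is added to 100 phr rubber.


Oil % = oil / (100 + oil) * 100
= 57.6 / (100 + 57.6) * 100
= 57.6 / 157.6 * 100
= 36.55%

36.55%


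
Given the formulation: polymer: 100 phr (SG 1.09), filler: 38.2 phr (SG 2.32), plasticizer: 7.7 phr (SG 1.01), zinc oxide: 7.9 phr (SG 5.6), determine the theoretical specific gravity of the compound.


Sum of weights = 153.8
Volume contributions:
  polymer: 100/1.09 = 91.7431
  filler: 38.2/2.32 = 16.4655
  plasticizer: 7.7/1.01 = 7.6238
  zinc oxide: 7.9/5.6 = 1.4107
Sum of volumes = 117.2431
SG = 153.8 / 117.2431 = 1.312

SG = 1.312


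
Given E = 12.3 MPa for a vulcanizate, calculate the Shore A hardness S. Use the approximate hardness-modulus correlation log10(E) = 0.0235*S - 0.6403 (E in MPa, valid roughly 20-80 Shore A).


log10(E) = 0.0235*S - 0.6403  =>  S = (log10(E) + 0.6403) / 0.0235
log10(12.3) = 1.089905
S = (1.089905 + 0.6403) / 0.0235 = 1.730205 / 0.0235
S = 73.6

Shore A = 73.6


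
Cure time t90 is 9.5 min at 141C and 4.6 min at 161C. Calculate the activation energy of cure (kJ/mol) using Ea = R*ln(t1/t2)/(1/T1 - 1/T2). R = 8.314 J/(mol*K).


T1 = 414.15 K, T2 = 434.15 K
1/T1 - 1/T2 = 1.1123e-04
ln(t1/t2) = ln(9.5/4.6) = 0.7252
Ea = 8.314 * 0.7252 / 1.1123e-04 = 54207.1466 J/mol
Ea = 54.21 kJ/mol

54.21 kJ/mol


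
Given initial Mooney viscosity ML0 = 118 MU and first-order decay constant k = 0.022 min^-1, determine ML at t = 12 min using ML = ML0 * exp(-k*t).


ML = ML0 * exp(-k * t)
ML = 118 * exp(-0.022 * 12)
ML = 118 * 0.7680
ML = 90.62 MU

90.62 MU


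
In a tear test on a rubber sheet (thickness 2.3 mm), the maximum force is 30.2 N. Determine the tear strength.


Tear strength = force / thickness
= 30.2 / 2.3
= 13.13 N/mm

13.13 N/mm


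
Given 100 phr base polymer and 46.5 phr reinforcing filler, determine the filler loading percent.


Filler % = filler / (rubber + filler) * 100
= 46.5 / (100 + 46.5) * 100
= 46.5 / 146.5 * 100
= 31.74%

31.74%


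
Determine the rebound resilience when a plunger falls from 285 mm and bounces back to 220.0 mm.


Resilience = h_rebound / h_drop * 100
= 220.0 / 285 * 100
= 77.2%

77.2%


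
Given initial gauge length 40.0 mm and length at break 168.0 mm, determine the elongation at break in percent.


Elongation = (Lf - L0) / L0 * 100
= (168.0 - 40.0) / 40.0 * 100
= 128.0 / 40.0 * 100
= 320.0%

320.0%


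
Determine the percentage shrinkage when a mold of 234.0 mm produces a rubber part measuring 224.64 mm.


Shrinkage = (mold - part) / mold * 100
= (234.0 - 224.64) / 234.0 * 100
= 9.36 / 234.0 * 100
= 4.0%

4.0%


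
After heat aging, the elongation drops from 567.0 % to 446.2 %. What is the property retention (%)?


Retention = aged / original * 100
= 446.2 / 567.0 * 100
= 78.7%

78.7%


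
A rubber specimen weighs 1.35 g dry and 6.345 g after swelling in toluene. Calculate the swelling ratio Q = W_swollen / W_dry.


Q = W_swollen / W_dry
Q = 6.345 / 1.35
Q = 4.7

Q = 4.7


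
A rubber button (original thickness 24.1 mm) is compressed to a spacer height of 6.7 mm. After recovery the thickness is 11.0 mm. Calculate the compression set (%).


CS = (t0 - recovered) / (t0 - ts) * 100
= (24.1 - 11.0) / (24.1 - 6.7) * 100
= 13.1 / 17.4 * 100
= 75.3%

75.3%


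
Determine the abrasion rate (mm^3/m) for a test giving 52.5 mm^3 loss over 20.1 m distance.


Rate = volume_loss / distance
= 52.5 / 20.1
= 2.612 mm^3/m

2.612 mm^3/m


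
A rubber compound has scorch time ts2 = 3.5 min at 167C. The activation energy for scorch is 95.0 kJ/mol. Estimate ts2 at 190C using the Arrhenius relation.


Convert temperatures: T1 = 167 + 273.15 = 440.15 K, T2 = 190 + 273.15 = 463.15 K
ts2_new = 3.5 * exp(95000 / 8.314 * (1/463.15 - 1/440.15))
1/T2 - 1/T1 = -1.1283e-04
ts2_new = 0.96 min

0.96 min


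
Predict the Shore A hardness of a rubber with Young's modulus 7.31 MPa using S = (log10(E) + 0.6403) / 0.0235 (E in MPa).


log10(E) = 0.0235*S - 0.6403  =>  S = (log10(E) + 0.6403) / 0.0235
log10(7.31) = 0.863917
S = (0.863917 + 0.6403) / 0.0235 = 1.504217 / 0.0235
S = 64.0

Shore A = 64.0


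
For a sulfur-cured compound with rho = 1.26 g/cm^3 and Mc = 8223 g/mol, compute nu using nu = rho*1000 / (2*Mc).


nu = rho * 1000 / (2 * Mc)
nu = 1.26 * 1000 / (2 * 8223)
nu = 1260.0 / 16446
nu = 0.0766 mol/L

0.0766 mol/L


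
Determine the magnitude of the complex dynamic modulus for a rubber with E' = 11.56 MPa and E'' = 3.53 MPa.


|E*| = sqrt(E'^2 + E''^2)
= sqrt(11.56^2 + 3.53^2)
= sqrt(133.6336 + 12.4609)
= 12.087 MPa

12.087 MPa


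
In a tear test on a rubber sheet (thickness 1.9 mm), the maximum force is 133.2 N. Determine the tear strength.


Tear strength = force / thickness
= 133.2 / 1.9
= 70.11 N/mm

70.11 N/mm


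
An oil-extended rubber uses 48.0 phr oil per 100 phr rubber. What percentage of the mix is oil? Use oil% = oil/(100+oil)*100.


Oil % = oil / (100 + oil) * 100
= 48.0 / (100 + 48.0) * 100
= 48.0 / 148.0 * 100
= 32.43%

32.43%


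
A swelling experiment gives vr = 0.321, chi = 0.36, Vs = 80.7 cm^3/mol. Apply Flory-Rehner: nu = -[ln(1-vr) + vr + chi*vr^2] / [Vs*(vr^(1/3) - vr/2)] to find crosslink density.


ln(1 - vr) = ln(1 - 0.321) = -0.3871
Numerator = -((-0.3871) + 0.321 + 0.36 * 0.321^2) = 0.0290
Denominator = 80.7 * (0.321^(1/3) - 0.321/2) = 42.3031
nu = 0.0290 / 42.3031 = 6.8646e-04 mol/cm^3

6.8646e-04 mol/cm^3


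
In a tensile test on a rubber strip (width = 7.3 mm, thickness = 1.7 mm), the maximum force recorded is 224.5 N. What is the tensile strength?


Area = width * thickness = 7.3 * 1.7 = 12.41 mm^2
TS = force / area = 224.5 / 12.41 = 18.09 MPa

18.09 MPa


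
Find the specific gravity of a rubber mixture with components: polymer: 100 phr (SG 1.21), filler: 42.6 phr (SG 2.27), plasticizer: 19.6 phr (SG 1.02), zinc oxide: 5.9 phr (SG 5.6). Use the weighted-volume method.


Sum of weights = 168.1
Volume contributions:
  polymer: 100/1.21 = 82.6446
  filler: 42.6/2.27 = 18.7665
  plasticizer: 19.6/1.02 = 19.2157
  zinc oxide: 5.9/5.6 = 1.0536
Sum of volumes = 121.6804
SG = 168.1 / 121.6804 = 1.381

SG = 1.381


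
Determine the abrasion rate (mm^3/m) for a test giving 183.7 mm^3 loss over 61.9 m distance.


Rate = volume_loss / distance
= 183.7 / 61.9
= 2.968 mm^3/m

2.968 mm^3/m


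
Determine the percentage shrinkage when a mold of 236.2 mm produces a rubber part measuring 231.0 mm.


Shrinkage = (mold - part) / mold * 100
= (236.2 - 231.0) / 236.2 * 100
= 5.2 / 236.2 * 100
= 2.2%

2.2%


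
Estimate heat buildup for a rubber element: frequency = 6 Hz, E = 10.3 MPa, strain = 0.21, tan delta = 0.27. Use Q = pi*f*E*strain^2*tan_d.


Q = pi * f * E * strain^2 * tan_d
= pi * 6 * 10.3 * 0.21^2 * 0.27
= pi * 6 * 10.3 * 0.0441 * 0.27
= 2.3117

Q = 2.3117


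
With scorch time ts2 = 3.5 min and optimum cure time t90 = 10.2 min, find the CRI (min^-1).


CRI = 100 / (t90 - ts2)
= 100 / (10.2 - 3.5)
= 100 / 6.7
= 14.93 min^-1

14.93 min^-1


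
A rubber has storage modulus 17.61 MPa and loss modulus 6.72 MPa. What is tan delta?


tan delta = E'' / E'
= 6.72 / 17.61
= 0.3816

tan delta = 0.3816


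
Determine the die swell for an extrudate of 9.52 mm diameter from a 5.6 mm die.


Die swell ratio = D_extrudate / D_die
= 9.52 / 5.6
= 1.7

Die swell = 1.7


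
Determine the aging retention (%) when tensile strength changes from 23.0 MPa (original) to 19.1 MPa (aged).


Retention = aged / original * 100
= 19.1 / 23.0 * 100
= 83.0%

83.0%


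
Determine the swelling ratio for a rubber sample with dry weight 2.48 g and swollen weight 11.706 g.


Q = W_swollen / W_dry
Q = 11.706 / 2.48
Q = 4.72

Q = 4.72


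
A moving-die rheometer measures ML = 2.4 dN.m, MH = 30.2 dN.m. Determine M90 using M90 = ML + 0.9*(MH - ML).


M90 = ML + 0.9 * (MH - ML)
M90 = 2.4 + 0.9 * (30.2 - 2.4)
M90 = 2.4 + 0.9 * 27.8
M90 = 27.42 dN.m

27.42 dN.m


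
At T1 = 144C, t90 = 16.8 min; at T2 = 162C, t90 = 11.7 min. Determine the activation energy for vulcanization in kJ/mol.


T1 = 417.15 K, T2 = 435.15 K
1/T1 - 1/T2 = 9.9161e-05
ln(t1/t2) = ln(16.8/11.7) = 0.3618
Ea = 8.314 * 0.3618 / 9.9161e-05 = 30333.6983 J/mol
Ea = 30.33 kJ/mol

30.33 kJ/mol


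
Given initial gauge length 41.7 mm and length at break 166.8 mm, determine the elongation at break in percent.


Elongation = (Lf - L0) / L0 * 100
= (166.8 - 41.7) / 41.7 * 100
= 125.1 / 41.7 * 100
= 300.0%

300.0%


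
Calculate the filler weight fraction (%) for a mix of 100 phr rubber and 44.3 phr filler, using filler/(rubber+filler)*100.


Filler % = filler / (rubber + filler) * 100
= 44.3 / (100 + 44.3) * 100
= 44.3 / 144.3 * 100
= 30.7%

30.7%


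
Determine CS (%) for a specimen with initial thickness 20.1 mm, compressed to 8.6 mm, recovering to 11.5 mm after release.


CS = (t0 - recovered) / (t0 - ts) * 100
= (20.1 - 11.5) / (20.1 - 8.6) * 100
= 8.6 / 11.5 * 100
= 74.8%

74.8%


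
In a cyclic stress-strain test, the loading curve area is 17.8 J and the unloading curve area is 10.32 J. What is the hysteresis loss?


Hysteresis loss = loading - unloading
= 17.8 - 10.32
= 7.48 J

7.48 J


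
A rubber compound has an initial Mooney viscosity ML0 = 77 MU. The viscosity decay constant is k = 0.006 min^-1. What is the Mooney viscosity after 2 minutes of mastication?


ML = ML0 * exp(-k * t)
ML = 77 * exp(-0.006 * 2)
ML = 77 * 0.9881
ML = 76.08 MU

76.08 MU


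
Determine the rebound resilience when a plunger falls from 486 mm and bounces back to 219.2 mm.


Resilience = h_rebound / h_drop * 100
= 219.2 / 486 * 100
= 45.1%

45.1%


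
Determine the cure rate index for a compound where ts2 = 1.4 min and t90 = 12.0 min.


CRI = 100 / (t90 - ts2)
= 100 / (12.0 - 1.4)
= 100 / 10.6
= 9.43 min^-1

9.43 min^-1


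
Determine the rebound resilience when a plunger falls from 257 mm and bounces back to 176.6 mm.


Resilience = h_rebound / h_drop * 100
= 176.6 / 257 * 100
= 68.7%

68.7%


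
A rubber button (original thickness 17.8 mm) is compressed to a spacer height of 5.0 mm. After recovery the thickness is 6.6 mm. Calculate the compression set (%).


CS = (t0 - recovered) / (t0 - ts) * 100
= (17.8 - 6.6) / (17.8 - 5.0) * 100
= 11.2 / 12.8 * 100
= 87.5%

87.5%


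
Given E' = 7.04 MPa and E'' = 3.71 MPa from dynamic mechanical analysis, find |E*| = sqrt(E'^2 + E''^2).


|E*| = sqrt(E'^2 + E''^2)
= sqrt(7.04^2 + 3.71^2)
= sqrt(49.5616 + 13.7641)
= 7.958 MPa

7.958 MPa


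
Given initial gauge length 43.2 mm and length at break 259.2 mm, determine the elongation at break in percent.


Elongation = (Lf - L0) / L0 * 100
= (259.2 - 43.2) / 43.2 * 100
= 216.0 / 43.2 * 100
= 500.0%

500.0%


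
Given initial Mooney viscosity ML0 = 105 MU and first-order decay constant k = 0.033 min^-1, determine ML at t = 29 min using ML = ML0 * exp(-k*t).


ML = ML0 * exp(-k * t)
ML = 105 * exp(-0.033 * 29)
ML = 105 * 0.3840
ML = 40.32 MU

40.32 MU


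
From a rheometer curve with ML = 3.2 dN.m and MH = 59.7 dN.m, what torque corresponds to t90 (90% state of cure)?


M90 = ML + 0.9 * (MH - ML)
M90 = 3.2 + 0.9 * (59.7 - 3.2)
M90 = 3.2 + 0.9 * 56.5
M90 = 54.05 dN.m

54.05 dN.m


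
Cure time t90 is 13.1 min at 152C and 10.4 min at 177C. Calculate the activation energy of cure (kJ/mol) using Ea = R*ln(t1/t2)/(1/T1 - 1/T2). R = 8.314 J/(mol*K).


T1 = 425.15 K, T2 = 450.15 K
1/T1 - 1/T2 = 1.3063e-04
ln(t1/t2) = ln(13.1/10.4) = 0.2308
Ea = 8.314 * 0.2308 / 1.3063e-04 = 14689.8493 J/mol
Ea = 14.69 kJ/mol

14.69 kJ/mol


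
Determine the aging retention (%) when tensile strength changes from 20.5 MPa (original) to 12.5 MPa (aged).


Retention = aged / original * 100
= 12.5 / 20.5 * 100
= 61.0%

61.0%


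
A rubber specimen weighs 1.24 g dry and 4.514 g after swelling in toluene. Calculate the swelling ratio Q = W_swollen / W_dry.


Q = W_swollen / W_dry
Q = 4.514 / 1.24
Q = 3.64

Q = 3.64


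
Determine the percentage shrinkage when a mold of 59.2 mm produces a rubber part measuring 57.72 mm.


Shrinkage = (mold - part) / mold * 100
= (59.2 - 57.72) / 59.2 * 100
= 1.48 / 59.2 * 100
= 2.5%

2.5%


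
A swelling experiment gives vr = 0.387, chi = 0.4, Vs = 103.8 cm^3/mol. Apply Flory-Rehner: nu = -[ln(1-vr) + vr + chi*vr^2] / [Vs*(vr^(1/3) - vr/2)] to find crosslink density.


ln(1 - vr) = ln(1 - 0.387) = -0.4894
Numerator = -((-0.4894) + 0.387 + 0.4 * 0.387^2) = 0.0425
Denominator = 103.8 * (0.387^(1/3) - 0.387/2) = 55.5575
nu = 0.0425 / 55.5575 = 7.6466e-04 mol/cm^3

7.6466e-04 mol/cm^3


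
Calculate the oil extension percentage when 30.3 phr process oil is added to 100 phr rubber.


Oil % = oil / (100 + oil) * 100
= 30.3 / (100 + 30.3) * 100
= 30.3 / 130.3 * 100
= 23.25%

23.25%


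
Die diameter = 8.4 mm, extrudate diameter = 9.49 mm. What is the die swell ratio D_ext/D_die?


Die swell ratio = D_extrudate / D_die
= 9.49 / 8.4
= 1.13

Die swell = 1.13


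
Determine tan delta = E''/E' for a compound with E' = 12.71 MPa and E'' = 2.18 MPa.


tan delta = E'' / E'
= 2.18 / 12.71
= 0.1715

tan delta = 0.1715


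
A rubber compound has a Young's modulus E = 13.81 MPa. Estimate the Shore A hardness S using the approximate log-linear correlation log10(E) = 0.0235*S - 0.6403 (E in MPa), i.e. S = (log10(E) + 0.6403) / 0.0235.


log10(E) = 0.0235*S - 0.6403  =>  S = (log10(E) + 0.6403) / 0.0235
log10(13.81) = 1.140194
S = (1.140194 + 0.6403) / 0.0235 = 1.780494 / 0.0235
S = 75.8

Shore A = 75.8


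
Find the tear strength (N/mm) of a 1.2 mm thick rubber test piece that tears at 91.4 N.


Tear strength = force / thickness
= 91.4 / 1.2
= 76.17 N/mm

76.17 N/mm


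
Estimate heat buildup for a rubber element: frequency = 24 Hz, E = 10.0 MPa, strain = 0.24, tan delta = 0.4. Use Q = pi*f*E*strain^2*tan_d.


Q = pi * f * E * strain^2 * tan_d
= pi * 24 * 10.0 * 0.24^2 * 0.4
= pi * 24 * 10.0 * 0.0576 * 0.4
= 17.3718

Q = 17.3718


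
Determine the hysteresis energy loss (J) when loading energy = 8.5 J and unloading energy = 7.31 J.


Hysteresis loss = loading - unloading
= 8.5 - 7.31
= 1.19 J

1.19 J


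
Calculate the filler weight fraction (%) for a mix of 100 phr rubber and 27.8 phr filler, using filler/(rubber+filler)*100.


Filler % = filler / (rubber + filler) * 100
= 27.8 / (100 + 27.8) * 100
= 27.8 / 127.8 * 100
= 21.75%

21.75%


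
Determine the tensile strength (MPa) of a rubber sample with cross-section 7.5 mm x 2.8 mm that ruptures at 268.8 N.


Area = width * thickness = 7.5 * 2.8 = 21.0 mm^2
TS = force / area = 268.8 / 21.0 = 12.8 MPa

12.8 MPa


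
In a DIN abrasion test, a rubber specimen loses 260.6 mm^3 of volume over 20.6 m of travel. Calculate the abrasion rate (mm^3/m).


Rate = volume_loss / distance
= 260.6 / 20.6
= 12.65 mm^3/m

12.65 mm^3/m


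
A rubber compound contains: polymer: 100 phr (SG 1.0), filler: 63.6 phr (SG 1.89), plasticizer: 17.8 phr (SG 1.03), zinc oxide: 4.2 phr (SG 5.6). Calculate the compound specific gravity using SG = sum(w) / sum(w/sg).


Sum of weights = 185.6
Volume contributions:
  polymer: 100/1.0 = 100.0000
  filler: 63.6/1.89 = 33.6508
  plasticizer: 17.8/1.03 = 17.2816
  zinc oxide: 4.2/5.6 = 0.7500
Sum of volumes = 151.6823
SG = 185.6 / 151.6823 = 1.224

SG = 1.224


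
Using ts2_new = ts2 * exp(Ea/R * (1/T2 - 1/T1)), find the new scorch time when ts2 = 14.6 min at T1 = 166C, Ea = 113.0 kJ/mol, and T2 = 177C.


Convert temperatures: T1 = 166 + 273.15 = 439.15 K, T2 = 177 + 273.15 = 450.15 K
ts2_new = 14.6 * exp(113000 / 8.314 * (1/450.15 - 1/439.15))
1/T2 - 1/T1 = -5.5645e-05
ts2_new = 6.85 min

6.85 min


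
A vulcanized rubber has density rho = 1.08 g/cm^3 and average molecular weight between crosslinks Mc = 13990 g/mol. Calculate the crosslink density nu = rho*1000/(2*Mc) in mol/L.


nu = rho * 1000 / (2 * Mc)
nu = 1.08 * 1000 / (2 * 13990)
nu = 1080.0 / 27980
nu = 0.0386 mol/L

0.0386 mol/L


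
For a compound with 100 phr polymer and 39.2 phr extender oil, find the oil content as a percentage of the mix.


Oil % = oil / (100 + oil) * 100
= 39.2 / (100 + 39.2) * 100
= 39.2 / 139.2 * 100
= 28.16%

28.16%


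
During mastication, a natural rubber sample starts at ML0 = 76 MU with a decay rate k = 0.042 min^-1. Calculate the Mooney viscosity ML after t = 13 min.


ML = ML0 * exp(-k * t)
ML = 76 * exp(-0.042 * 13)
ML = 76 * 0.5793
ML = 44.02 MU

44.02 MU


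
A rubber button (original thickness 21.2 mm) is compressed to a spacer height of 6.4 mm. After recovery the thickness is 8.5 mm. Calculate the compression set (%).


CS = (t0 - recovered) / (t0 - ts) * 100
= (21.2 - 8.5) / (21.2 - 6.4) * 100
= 12.7 / 14.8 * 100
= 85.8%

85.8%


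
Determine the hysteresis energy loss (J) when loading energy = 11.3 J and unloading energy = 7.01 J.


Hysteresis loss = loading - unloading
= 11.3 - 7.01
= 4.29 J

4.29 J


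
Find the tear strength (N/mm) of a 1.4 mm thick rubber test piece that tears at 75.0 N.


Tear strength = force / thickness
= 75.0 / 1.4
= 53.57 N/mm

53.57 N/mm


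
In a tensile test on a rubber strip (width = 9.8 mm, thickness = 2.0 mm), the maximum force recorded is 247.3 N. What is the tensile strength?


Area = width * thickness = 9.8 * 2.0 = 19.6 mm^2
TS = force / area = 247.3 / 19.6 = 12.62 MPa

12.62 MPa


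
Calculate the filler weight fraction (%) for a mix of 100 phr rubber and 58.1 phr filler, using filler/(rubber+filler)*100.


Filler % = filler / (rubber + filler) * 100
= 58.1 / (100 + 58.1) * 100
= 58.1 / 158.1 * 100
= 36.75%

36.75%


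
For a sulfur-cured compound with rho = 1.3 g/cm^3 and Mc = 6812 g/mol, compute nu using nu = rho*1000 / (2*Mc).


nu = rho * 1000 / (2 * Mc)
nu = 1.3 * 1000 / (2 * 6812)
nu = 1300.0 / 13624
nu = 0.0954 mol/L

0.0954 mol/L


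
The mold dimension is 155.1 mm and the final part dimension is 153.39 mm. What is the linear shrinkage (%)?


Shrinkage = (mold - part) / mold * 100
= (155.1 - 153.39) / 155.1 * 100
= 1.71 / 155.1 * 100
= 1.1%

1.1%


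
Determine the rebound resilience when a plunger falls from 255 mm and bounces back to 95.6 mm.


Resilience = h_rebound / h_drop * 100
= 95.6 / 255 * 100
= 37.5%

37.5%


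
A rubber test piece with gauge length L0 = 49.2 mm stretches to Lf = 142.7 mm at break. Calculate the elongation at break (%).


Elongation = (Lf - L0) / L0 * 100
= (142.7 - 49.2) / 49.2 * 100
= 93.5 / 49.2 * 100
= 190.0%

190.0%


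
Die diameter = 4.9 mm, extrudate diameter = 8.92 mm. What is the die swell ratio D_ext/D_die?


Die swell ratio = D_extrudate / D_die
= 8.92 / 4.9
= 1.82

Die swell = 1.82


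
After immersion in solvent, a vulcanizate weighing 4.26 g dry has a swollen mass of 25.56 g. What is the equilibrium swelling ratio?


Q = W_swollen / W_dry
Q = 25.56 / 4.26
Q = 6.0

Q = 6.0


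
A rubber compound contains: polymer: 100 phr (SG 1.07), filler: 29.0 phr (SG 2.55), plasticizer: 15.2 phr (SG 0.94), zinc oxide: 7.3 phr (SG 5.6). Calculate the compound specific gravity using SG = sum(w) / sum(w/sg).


Sum of weights = 151.5
Volume contributions:
  polymer: 100/1.07 = 93.4579
  filler: 29.0/2.55 = 11.3725
  plasticizer: 15.2/0.94 = 16.1702
  zinc oxide: 7.3/5.6 = 1.3036
Sum of volumes = 122.3043
SG = 151.5 / 122.3043 = 1.239

SG = 1.239


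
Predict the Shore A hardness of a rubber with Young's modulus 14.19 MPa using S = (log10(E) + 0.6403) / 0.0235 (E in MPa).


log10(E) = 0.0235*S - 0.6403  =>  S = (log10(E) + 0.6403) / 0.0235
log10(14.19) = 1.151982
S = (1.151982 + 0.6403) / 0.0235 = 1.792282 / 0.0235
S = 76.3

Shore A = 76.3


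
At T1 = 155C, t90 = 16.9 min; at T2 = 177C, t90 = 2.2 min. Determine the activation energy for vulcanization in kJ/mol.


T1 = 428.15 K, T2 = 450.15 K
1/T1 - 1/T2 = 1.1415e-04
ln(t1/t2) = ln(16.9/2.2) = 2.0389
Ea = 8.314 * 2.0389 / 1.1415e-04 = 148500.2386 J/mol
Ea = 148.5 kJ/mol

148.5 kJ/mol
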